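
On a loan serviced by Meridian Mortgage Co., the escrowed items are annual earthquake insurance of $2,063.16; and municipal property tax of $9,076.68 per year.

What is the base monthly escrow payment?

$928.32

Earthquake insurance: $2,063.16 per year
Municipal property tax: $9,076.68 per year
Annual escrow total = $11,139.84
Per month = $11,139.84 / 12 = $928.32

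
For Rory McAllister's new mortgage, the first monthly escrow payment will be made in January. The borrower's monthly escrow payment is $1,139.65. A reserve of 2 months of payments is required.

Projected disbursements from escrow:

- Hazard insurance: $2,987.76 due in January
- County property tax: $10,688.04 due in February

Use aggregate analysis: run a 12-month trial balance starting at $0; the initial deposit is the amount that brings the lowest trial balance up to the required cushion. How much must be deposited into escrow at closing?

$13,675.80

Cushion = 2 × $1,139.65 = $2,279.30
Trial balance (start $0, +$1,139.65 each month, − disbursements):
  Jan: +$1,139.65 − $2,987.76 → -$1,848.11
  Feb: +$1,139.65 − $10,688.04 → -$11,396.50
  Mar: +$1,139.65 → -$10,256.85
  Apr: +$1,139.65 → -$9,117.20
  May: +$1,139.65 → -$7,977.55
  Jun: +$1,139.65 → -$6,837.90
  Jul: +$1,139.65 → -$5,698.25
  Aug: +$1,139.65 → -$4,558.60
  Sep: +$1,139.65 → -$3,418.95
  Oct: +$1,139.65 → -$2,279.30
  Nov: +$1,139.65 → -$1,139.65
  Dec: +$1,139.65 → $0.00
Lowest trial balance = -$11,396.50 (Feb)
Initial deposit = cushion − low point = $2,279.30 − (-$11,396.50) = $13,675.80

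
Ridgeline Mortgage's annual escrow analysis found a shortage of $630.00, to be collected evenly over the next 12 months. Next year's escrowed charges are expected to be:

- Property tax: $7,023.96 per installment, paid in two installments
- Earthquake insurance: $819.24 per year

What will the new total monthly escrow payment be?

$1,291.43

Property tax — $7,023.96 × 2 = $14,047.92 per year
Earthquake insurance — $819.24 per year
Total annual escrow = $14,047.92 + $819.24 = $14,867.16
Base monthly escrow = $14,867.16 ÷ 12 = $1,238.93
Shortage spread = $630.00 / 12 = $52.50/mo
Adjusted monthly = $1,238.93 + $52.50 = $1,291.43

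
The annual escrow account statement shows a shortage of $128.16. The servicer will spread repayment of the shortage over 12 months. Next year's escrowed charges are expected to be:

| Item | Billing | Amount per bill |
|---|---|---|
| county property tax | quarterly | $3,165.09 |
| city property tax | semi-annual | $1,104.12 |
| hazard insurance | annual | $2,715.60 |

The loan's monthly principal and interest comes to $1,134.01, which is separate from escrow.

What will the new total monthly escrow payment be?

$1,476.03

County property tax — $3,165.09 × 4 = $12,660.36
City property tax — $1,104.12 × 2 = $2,208.24
Hazard insurance — $2,715.60
Total annual escrow = $17,584.20
Monthly = $17,584.20 / 12 = $1,465.35
Shortage spread = $128.16 ÷ 12 = $10.68/mo
Adjusted monthly = $1,465.35 + $10.68 = $1,476.03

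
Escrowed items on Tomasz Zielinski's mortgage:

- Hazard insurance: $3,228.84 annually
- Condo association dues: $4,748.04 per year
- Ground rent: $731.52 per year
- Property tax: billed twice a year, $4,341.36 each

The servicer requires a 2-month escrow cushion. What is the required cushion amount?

$2,898.52

Hazard insurance = $3,228.84 annually
Condo association dues = $4,748.04 annually
Ground rent = $731.52 annually
Property tax = $4,341.36 × 2 = $8,682.72 annually
Annual escrow total = $17,391.12
Monthly = $17,391.12 / 12 = $1,449.26
Reserve = 2 × $1,449.26 = $2,898.52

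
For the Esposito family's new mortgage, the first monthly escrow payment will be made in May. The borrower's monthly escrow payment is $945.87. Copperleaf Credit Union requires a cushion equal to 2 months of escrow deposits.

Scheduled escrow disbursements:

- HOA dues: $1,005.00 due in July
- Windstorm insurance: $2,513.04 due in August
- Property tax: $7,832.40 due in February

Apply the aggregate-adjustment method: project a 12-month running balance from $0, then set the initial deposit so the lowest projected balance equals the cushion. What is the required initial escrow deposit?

Cushion = 2 × $945.87 = $1,891.74
Trial balance (start $0, +$945.87 each month, − disbursements):
  May: +$945.87 → $945.87
  Jun: +$945.87 → $1,891.74
  Jul: +$945.87 − $1,005.00 → $1,832.61
  Aug: +$945.87 − $2,513.04 → $265.44
  Sep: +$945.87 → $1,211.31
  Oct: +$945.87 → $2,157.18
  Nov: +$945.87 → $3,103.05
  Dec: +$945.87 → $4,048.92
  Jan: +$945.87 → $4,994.79
  Feb: +$945.87 − $7,832.40 → -$1,891.74
  Mar: +$945.87 → -$945.87
  Apr: +$945.87 → $0.00
Lowest trial balance = -$1,891.74 (Feb)
Initial deposit = cushion − low point = $1,891.74 − (-$1,891.74) = $3,783.48

$3,783.48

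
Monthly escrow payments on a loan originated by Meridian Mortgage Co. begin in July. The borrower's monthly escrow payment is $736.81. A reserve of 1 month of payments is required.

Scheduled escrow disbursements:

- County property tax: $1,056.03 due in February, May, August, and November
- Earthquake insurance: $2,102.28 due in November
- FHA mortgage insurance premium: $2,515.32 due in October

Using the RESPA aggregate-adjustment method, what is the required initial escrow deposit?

$3,782.42

Cushion = 1 × $736.81 = $736.81
Trial balance (start $0, +$736.81 each month, − disbursements):
  Jul: +$736.81 → $736.81
  Aug: +$736.81 − $1,056.03 → $417.59
  Sep: +$736.81 → $1,154.40
  Oct: +$736.81 − $2,515.32 → -$624.11
  Nov: +$736.81 − $3,158.31 → -$3,045.61
  Dec: +$736.81 → -$2,308.80
  Jan: +$736.81 → -$1,571.99
  Feb: +$736.81 − $1,056.03 → -$1,891.21
  Mar: +$736.81 → -$1,154.40
  Apr: +$736.81 → -$417.59
  May: +$736.81 − $1,056.03 → -$736.81
  Jun: +$736.81 → $0.00
Lowest trial balance = -$3,045.61 (Nov)
Initial deposit = cushion − low point = $736.81 − (-$3,045.61) = $3,782.42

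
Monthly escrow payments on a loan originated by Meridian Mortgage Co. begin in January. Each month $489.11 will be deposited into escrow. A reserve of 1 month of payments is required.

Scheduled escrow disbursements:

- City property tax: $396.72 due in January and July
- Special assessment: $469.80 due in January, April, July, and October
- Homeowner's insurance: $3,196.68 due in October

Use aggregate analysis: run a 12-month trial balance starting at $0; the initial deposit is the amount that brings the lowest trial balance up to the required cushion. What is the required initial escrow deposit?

Cushion = 1 × $489.11 = $489.11
Trial balance (start $0, +$489.11 each month, − disbursements):
  Jan: +$489.11 − $866.52 → -$377.41
  Feb: +$489.11 → $111.70
  Mar: +$489.11 → $600.81
  Apr: +$489.11 − $469.80 → $620.12
  May: +$489.11 → $1,109.23
  Jun: +$489.11 → $1,598.34
  Jul: +$489.11 − $866.52 → $1,220.93
  Aug: +$489.11 → $1,710.04
  Sep: +$489.11 → $2,199.15
  Oct: +$489.11 − $3,666.48 → -$978.22
  Nov: +$489.11 → -$489.11
  Dec: +$489.11 → $0.00
Lowest trial balance = -$978.22 (Oct)
Initial deposit = cushion − low point = $489.11 − (-$978.22) = $1,467.33

$1,467.33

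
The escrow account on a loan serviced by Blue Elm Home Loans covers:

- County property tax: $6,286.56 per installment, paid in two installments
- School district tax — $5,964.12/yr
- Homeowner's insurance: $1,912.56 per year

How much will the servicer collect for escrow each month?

County property tax — $6,286.56 × 2 = $12,573.12/yr
School district tax — $5,964.12/yr
Homeowner's insurance — $1,912.56/yr
Annual escrow total = $12,573.12 + $5,964.12 + $1,912.56 = $20,449.80
Per month = $20,449.80 / 12 = $1,704.15

$1,704.15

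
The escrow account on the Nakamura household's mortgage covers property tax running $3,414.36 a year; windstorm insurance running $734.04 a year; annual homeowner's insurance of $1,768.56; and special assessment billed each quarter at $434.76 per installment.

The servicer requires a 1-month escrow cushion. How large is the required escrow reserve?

Property tax: $3,414.36/yr
Windstorm insurance: $734.04/yr
Homeowner's insurance: $1,768.56/yr
Special assessment: $434.76 × 4 = $1,739.04/yr
Total per year = $3,414.36 + $734.04 + $1,768.56 + $1,739.04 = $7,656.00
Monthly = $7,656.00 ÷ 12 = $638.00
Required cushion = 1 × $638.00 = $638.00

$638.00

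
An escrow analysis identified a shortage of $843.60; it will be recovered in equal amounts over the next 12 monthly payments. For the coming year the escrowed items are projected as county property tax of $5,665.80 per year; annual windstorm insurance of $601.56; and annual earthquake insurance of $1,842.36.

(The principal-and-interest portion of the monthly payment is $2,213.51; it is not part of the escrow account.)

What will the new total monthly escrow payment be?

County property tax = $5,665.80
Windstorm insurance = $601.56
Earthquake insurance = $1,842.36
Combined annual = $8,109.72
Base monthly escrow = $8,109.72 ÷ 12 = $675.81
Shortage spread = $843.60 ÷ 12 = $70.30/mo
New monthly escrow = $675.81 + $70.30 = $746.11

$746.11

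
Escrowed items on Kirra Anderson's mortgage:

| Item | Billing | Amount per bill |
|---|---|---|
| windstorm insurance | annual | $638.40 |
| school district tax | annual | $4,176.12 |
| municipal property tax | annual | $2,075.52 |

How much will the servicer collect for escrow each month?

$574.17

Windstorm insurance: $638.40/yr
School district tax: $4,176.12/yr
Municipal property tax: $2,075.52/yr
Total per year = $6,890.04
Base monthly escrow = $6,890.04 / 12 = $574.17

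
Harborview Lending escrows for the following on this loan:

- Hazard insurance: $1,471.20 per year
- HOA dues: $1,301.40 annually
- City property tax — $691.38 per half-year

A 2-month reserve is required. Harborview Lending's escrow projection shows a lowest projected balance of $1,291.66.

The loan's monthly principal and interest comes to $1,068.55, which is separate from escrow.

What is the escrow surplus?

Hazard insurance: $1,471.20
HOA dues: $1,301.40
City property tax: $691.38 × 2 = $1,382.76
Total per year = $1,471.20 + $1,301.40 + $1,382.76 = $4,155.36
Monthly = $4,155.36 / 12 = $346.28
Required cushion = 2 × $346.28 = $692.56
Excess over cushion: $1,291.66 − $692.56 = $599.10

$599.10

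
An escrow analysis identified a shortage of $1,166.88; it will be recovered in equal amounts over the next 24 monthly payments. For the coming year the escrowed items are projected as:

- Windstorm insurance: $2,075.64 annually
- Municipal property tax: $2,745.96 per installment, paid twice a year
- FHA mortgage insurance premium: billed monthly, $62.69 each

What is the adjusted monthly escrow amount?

$741.94

Windstorm insurance — $2,075.64 per year
Municipal property tax — $2,745.96 × 2 = $5,491.92 per year
FHA mortgage insurance premium — $62.69 × 12 = $752.28 per year
Total per year = $8,319.84
Base monthly escrow = $8,319.84 / 12 = $693.32
Monthly shortage recovery: $1,166.88 ÷ 24 = $48.62
New monthly escrow = $693.32 + $48.62 = $741.94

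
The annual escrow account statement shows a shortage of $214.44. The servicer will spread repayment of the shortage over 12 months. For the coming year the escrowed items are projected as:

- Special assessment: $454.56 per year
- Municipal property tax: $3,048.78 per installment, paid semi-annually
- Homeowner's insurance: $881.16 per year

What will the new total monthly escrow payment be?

Special assessment — $454.56 per year
Municipal property tax — $3,048.78 × 2 = $6,097.56 per year
Homeowner's insurance — $881.16 per year
Annual escrow total = $454.56 + $6,097.56 + $881.16 = $7,433.28
Monthly = $7,433.28 / 12 = $619.44
Monthly shortage recovery: $214.44 / 12 = $17.87
Adjusted monthly = $619.44 + $17.87 = $637.31

$637.31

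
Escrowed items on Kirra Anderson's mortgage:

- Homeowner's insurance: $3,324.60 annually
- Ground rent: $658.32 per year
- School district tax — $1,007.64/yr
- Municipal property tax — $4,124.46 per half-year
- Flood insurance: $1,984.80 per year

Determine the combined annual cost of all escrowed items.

$15,224.28

Homeowner's insurance = $3,324.60/yr
Ground rent = $658.32/yr
School district tax = $1,007.64/yr
Municipal property tax = $4,124.46 × 2 = $8,248.92/yr
Flood insurance = $1,984.80/yr
Annual escrow total = $3,324.60 + $658.32 + $1,007.64 + $8,248.92 + $1,984.80 = $15,224.28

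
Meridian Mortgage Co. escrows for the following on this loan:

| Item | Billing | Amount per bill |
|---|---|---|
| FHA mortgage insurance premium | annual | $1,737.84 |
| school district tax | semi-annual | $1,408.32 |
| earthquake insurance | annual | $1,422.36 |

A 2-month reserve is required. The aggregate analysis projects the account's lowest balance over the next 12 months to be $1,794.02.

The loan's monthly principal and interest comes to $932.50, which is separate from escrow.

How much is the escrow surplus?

$797.88

FHA mortgage insurance premium = $1,737.84
School district tax = $1,408.32 × 2 = $2,816.64
Earthquake insurance = $1,422.36
Combined annual = $5,976.84
Per month = $5,976.84 / 12 = $498.07
Cushion = 2 × $498.07 = $996.14
Surplus = $1,794.02 − $996.14 = $797.88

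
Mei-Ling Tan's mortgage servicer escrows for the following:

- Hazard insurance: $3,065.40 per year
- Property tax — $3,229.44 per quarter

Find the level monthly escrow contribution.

$1,331.93

Hazard insurance = $3,065.40/yr
Property tax = $3,229.44 × 4 = $12,917.76/yr
Total annual escrow = $3,065.40 + $12,917.76 = $15,983.16
Monthly escrow = $15,983.16 / 12 = $1,331.93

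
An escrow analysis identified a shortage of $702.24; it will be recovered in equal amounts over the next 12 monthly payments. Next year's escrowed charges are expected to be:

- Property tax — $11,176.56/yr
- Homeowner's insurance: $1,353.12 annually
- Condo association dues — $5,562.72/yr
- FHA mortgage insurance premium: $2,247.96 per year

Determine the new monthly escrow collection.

Property tax — $11,176.56/yr
Homeowner's insurance — $1,353.12/yr
Condo association dues — $5,562.72/yr
FHA mortgage insurance premium — $2,247.96/yr
Annual escrow total = $11,176.56 + $1,353.12 + $5,562.72 + $2,247.96 = $20,340.36
Per month = $20,340.36 / 12 = $1,695.03
Monthly shortage recovery: $702.24 ÷ 12 = $58.52
New monthly escrow = $1,695.03 + $58.52 = $1,753.55

$1,753.55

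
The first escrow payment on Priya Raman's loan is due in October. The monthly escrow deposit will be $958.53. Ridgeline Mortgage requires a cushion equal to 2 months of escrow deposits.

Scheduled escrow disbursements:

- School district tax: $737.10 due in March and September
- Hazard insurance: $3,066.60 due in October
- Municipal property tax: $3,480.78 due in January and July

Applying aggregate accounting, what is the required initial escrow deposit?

$4,630.32

Cushion = 2 × $958.53 = $1,917.06
Trial balance (start $0, +$958.53 each month, − disbursements):
  Oct: +$958.53 − $3,066.60 → -$2,108.07
  Nov: +$958.53 → -$1,149.54
  Dec: +$958.53 → -$191.01
  Jan: +$958.53 − $3,480.78 → -$2,713.26
  Feb: +$958.53 → -$1,754.73
  Mar: +$958.53 − $737.10 → -$1,533.30
  Apr: +$958.53 → -$574.77
  May: +$958.53 → $383.76
  Jun: +$958.53 → $1,342.29
  Jul: +$958.53 − $3,480.78 → -$1,179.96
  Aug: +$958.53 → -$221.43
  Sep: +$958.53 − $737.10 → $0.00
Lowest trial balance = -$2,713.26 (Jan)
Initial deposit = cushion − low point = $1,917.06 − (-$2,713.26) = $4,630.32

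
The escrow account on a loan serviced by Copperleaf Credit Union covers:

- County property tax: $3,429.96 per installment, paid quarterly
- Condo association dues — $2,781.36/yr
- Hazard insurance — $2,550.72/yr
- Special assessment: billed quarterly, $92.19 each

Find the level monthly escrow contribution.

County property tax — $3,429.96 × 4 = $13,719.84 per year
Condo association dues — $2,781.36 per year
Hazard insurance — $2,550.72 per year
Special assessment — $92.19 × 4 = $368.76 per year
Annual escrow total = $19,420.68
Monthly escrow = $19,420.68 ÷ 12 = $1,618.39

$1,618.39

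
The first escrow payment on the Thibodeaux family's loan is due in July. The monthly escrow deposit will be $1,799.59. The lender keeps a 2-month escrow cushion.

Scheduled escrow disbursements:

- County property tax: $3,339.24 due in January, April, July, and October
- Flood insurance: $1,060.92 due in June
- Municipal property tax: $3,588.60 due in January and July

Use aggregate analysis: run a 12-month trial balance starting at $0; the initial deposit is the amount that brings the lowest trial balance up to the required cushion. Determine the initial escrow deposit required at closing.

$8,727.43

Cushion = 2 × $1,799.59 = $3,599.18
Trial balance (start $0, +$1,799.59 each month, − disbursements):
  Jul: +$1,799.59 − $6,927.84 → -$5,128.25
  Aug: +$1,799.59 → -$3,328.66
  Sep: +$1,799.59 → -$1,529.07
  Oct: +$1,799.59 − $3,339.24 → -$3,068.72
  Nov: +$1,799.59 → -$1,269.13
  Dec: +$1,799.59 → $530.46
  Jan: +$1,799.59 − $6,927.84 → -$4,597.79
  Feb: +$1,799.59 → -$2,798.20
  Mar: +$1,799.59 → -$998.61
  Apr: +$1,799.59 − $3,339.24 → -$2,538.26
  May: +$1,799.59 → -$738.67
  Jun: +$1,799.59 − $1,060.92 → $0.00
Lowest trial balance = -$5,128.25 (Jul)
Initial deposit = cushion − low point = $3,599.18 − (-$5,128.25) = $8,727.43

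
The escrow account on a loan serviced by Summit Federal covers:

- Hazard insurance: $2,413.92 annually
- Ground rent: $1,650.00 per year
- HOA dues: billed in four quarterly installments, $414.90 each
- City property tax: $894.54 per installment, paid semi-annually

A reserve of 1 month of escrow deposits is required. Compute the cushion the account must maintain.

Hazard insurance: $2,413.92 per year
Ground rent: $1,650.00 per year
HOA dues: $414.90 × 4 = $1,659.60 per year
City property tax: $894.54 × 2 = $1,789.08 per year
Total per year = $2,413.92 + $1,650.00 + $1,659.60 + $1,789.08 = $7,512.60
Per month = $7,512.60 / 12 = $626.05
Reserve = 1 × $626.05 = $626.05

$626.05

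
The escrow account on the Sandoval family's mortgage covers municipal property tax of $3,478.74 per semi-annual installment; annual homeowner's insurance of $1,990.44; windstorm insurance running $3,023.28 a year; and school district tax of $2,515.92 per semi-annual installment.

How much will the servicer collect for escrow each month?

$1,416.92

Municipal property tax — $3,478.74 × 2 = $6,957.48
Homeowner's insurance — $1,990.44
Windstorm insurance — $3,023.28
School district tax — $2,515.92 × 2 = $5,031.84
Total per year = $17,003.04
Base monthly escrow = $17,003.04 / 12 = $1,416.92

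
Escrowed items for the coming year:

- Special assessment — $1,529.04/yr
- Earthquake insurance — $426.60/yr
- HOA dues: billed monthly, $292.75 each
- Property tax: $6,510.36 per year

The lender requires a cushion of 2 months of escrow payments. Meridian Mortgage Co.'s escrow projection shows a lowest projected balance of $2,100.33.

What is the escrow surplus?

$103.83

Special assessment = $1,529.04 annually
Earthquake insurance = $426.60 annually
HOA dues = $292.75 × 12 = $3,513.00 annually
Property tax = $6,510.36 annually
Yearly total = $1,529.04 + $426.60 + $3,513.00 + $6,510.36 = $11,979.00
Monthly = $11,979.00 ÷ 12 = $998.25
Cushion = 2 × $998.25 = $1,996.50
Excess over cushion: $2,100.33 − $1,996.50 = $103.83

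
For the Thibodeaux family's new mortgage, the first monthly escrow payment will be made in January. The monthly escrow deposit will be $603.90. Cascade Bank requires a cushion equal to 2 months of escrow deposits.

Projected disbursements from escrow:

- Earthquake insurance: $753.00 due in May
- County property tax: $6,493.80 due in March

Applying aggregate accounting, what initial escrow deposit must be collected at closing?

Cushion = 2 × $603.90 = $1,207.80
Trial balance (start $0, +$603.90 each month, − disbursements):
  Jan: +$603.90 → $603.90
  Feb: +$603.90 → $1,207.80
  Mar: +$603.90 − $6,493.80 → -$4,682.10
  Apr: +$603.90 → -$4,078.20
  May: +$603.90 − $753.00 → -$4,227.30
  Jun: +$603.90 → -$3,623.40
  Jul: +$603.90 → -$3,019.50
  Aug: +$603.90 → -$2,415.60
  Sep: +$603.90 → -$1,811.70
  Oct: +$603.90 → -$1,207.80
  Nov: +$603.90 → -$603.90
  Dec: +$603.90 → $0.00
Lowest trial balance = -$4,682.10 (Mar)
Initial deposit = cushion − low point = $1,207.80 − (-$4,682.10) = $5,889.90

$5,889.90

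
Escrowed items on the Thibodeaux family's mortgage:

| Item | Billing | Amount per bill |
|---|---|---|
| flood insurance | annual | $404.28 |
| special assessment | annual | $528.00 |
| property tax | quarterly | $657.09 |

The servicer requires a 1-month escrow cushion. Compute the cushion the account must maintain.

Flood insurance = $404.28 annually
Special assessment = $528.00 annually
Property tax = $657.09 × 4 = $2,628.36 annually
Total annual escrow = $3,560.64
Monthly = $3,560.64 / 12 = $296.72
Reserve = 1 × $296.72 = $296.72

$296.72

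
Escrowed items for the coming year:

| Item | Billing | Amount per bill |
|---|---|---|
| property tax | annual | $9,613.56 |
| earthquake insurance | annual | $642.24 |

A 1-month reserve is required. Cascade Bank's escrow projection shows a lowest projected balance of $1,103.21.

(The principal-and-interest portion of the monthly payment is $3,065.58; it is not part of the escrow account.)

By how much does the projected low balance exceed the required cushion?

Property tax = $9,613.56 annually
Earthquake insurance = $642.24 annually
Total annual escrow = $9,613.56 + $642.24 = $10,255.80
Monthly escrow = $10,255.80 / 12 = $854.65
Cushion = 1 × $854.65 = $854.65
Surplus = $1,103.21 − $854.65 = $248.56

$248.56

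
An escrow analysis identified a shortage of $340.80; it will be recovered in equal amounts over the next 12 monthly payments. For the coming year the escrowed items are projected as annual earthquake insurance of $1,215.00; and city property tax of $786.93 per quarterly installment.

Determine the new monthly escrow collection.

Earthquake insurance = $1,215.00/yr
City property tax = $786.93 × 4 = $3,147.72/yr
Total per year = $4,362.72
Monthly = $4,362.72 ÷ 12 = $363.56
Monthly shortage recovery: $340.80 / 12 = $28.40
Adjusted monthly = $363.56 + $28.40 = $391.96

$391.96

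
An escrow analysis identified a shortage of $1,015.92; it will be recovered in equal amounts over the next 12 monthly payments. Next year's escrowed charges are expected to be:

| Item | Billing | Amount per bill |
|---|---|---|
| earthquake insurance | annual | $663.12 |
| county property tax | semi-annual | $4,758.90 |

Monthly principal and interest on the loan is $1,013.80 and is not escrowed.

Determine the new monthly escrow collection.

$933.07

Earthquake insurance — $663.12
County property tax — $4,758.90 × 2 = $9,517.80
Yearly total = $10,180.92
Monthly escrow = $10,180.92 ÷ 12 = $848.41
Shortage spread = $1,015.92 ÷ 12 = $84.66/mo
New monthly escrow = $848.41 + $84.66 = $933.07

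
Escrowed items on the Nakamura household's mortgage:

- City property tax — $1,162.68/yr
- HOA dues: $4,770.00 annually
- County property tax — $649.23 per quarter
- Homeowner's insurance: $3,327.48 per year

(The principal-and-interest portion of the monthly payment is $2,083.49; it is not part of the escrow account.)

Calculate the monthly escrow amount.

$988.09

City property tax — $1,162.68
HOA dues — $4,770.00
County property tax — $649.23 × 4 = $2,596.92
Homeowner's insurance — $3,327.48
Combined annual = $11,857.08
Per month = $11,857.08 / 12 = $988.09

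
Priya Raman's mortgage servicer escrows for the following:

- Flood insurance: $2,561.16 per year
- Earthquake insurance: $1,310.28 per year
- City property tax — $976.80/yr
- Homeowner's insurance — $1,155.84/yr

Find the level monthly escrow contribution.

$500.34

Flood insurance: $2,561.16
Earthquake insurance: $1,310.28
City property tax: $976.80
Homeowner's insurance: $1,155.84
Total annual escrow = $2,561.16 + $1,310.28 + $976.80 + $1,155.84 = $6,004.08
Monthly = $6,004.08 ÷ 12 = $500.34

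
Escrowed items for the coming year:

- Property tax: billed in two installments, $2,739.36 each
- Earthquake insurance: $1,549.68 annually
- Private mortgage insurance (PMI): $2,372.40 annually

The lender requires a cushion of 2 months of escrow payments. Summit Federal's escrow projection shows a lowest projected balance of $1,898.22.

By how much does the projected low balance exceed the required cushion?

Property tax = $2,739.36 × 2 = $5,478.72/yr
Earthquake insurance = $1,549.68/yr
Private mortgage insurance (PMI) = $2,372.40/yr
Yearly total = $9,400.80
Base monthly escrow = $9,400.80 ÷ 12 = $783.40
Required reserve = 2 × $783.40 = $1,566.80
Surplus = $1,898.22 − $1,566.80 = $331.42

$331.42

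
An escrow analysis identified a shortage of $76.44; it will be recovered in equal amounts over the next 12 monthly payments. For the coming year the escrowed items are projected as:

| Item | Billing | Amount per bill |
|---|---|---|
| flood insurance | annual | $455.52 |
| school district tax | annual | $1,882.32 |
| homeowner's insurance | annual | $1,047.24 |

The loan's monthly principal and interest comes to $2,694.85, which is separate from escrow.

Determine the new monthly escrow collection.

Flood insurance: $455.52/yr
School district tax: $1,882.32/yr
Homeowner's insurance: $1,047.24/yr
Combined annual = $3,385.08
Monthly escrow = $3,385.08 ÷ 12 = $282.09
Shortage per month = $76.44 ÷ 12 = $6.37
Adjusted monthly = $282.09 + $6.37 = $288.46

$288.46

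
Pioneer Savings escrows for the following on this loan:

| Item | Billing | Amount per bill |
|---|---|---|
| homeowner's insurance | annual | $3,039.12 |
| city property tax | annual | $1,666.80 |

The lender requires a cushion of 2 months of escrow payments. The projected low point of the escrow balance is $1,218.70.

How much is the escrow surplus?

$434.38

Homeowner's insurance = $3,039.12
City property tax = $1,666.80
Combined annual = $4,705.92
Base monthly escrow = $4,705.92 ÷ 12 = $392.16
Required cushion = 2 × $392.16 = $784.32
Surplus = $1,218.70 − $784.32 = $434.38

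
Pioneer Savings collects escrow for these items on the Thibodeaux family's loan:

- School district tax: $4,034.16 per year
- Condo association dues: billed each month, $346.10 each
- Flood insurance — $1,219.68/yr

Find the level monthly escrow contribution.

$783.92

School district tax = $4,034.16/yr
Condo association dues = $346.10 × 12 = $4,153.20/yr
Flood insurance = $1,219.68/yr
Annual escrow total = $9,407.04
Per month = $9,407.04 ÷ 12 = $783.92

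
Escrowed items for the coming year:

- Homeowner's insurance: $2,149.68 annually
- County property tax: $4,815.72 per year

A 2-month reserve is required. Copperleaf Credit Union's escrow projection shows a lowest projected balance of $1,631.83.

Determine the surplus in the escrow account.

$470.93

Homeowner's insurance — $2,149.68 per year
County property tax — $4,815.72 per year
Combined annual = $6,965.40
Monthly escrow = $6,965.40 ÷ 12 = $580.45
Cushion = 2 × $580.45 = $1,160.90
Excess over cushion: $1,631.83 − $1,160.90 = $470.93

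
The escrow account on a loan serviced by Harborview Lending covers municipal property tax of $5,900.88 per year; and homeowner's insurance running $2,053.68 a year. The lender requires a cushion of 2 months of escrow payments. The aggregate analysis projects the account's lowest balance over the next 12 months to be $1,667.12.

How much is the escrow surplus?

$341.36

Municipal property tax — $5,900.88
Homeowner's insurance — $2,053.68
Combined annual = $7,954.56
Monthly escrow = $7,954.56 ÷ 12 = $662.88
Cushion = 2 × $662.88 = $1,325.76
Excess over cushion: $1,667.12 − $1,325.76 = $341.36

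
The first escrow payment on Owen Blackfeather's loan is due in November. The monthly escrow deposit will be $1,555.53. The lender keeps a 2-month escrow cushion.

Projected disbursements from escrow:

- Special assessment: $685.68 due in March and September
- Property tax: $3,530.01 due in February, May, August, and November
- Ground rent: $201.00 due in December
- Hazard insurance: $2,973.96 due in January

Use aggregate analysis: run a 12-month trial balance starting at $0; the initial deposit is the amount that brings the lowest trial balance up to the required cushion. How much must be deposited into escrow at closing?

$7,123.92

Cushion = 2 × $1,555.53 = $3,111.06
Trial balance (start $0, +$1,555.53 each month, − disbursements):
  Nov: +$1,555.53 − $3,530.01 → -$1,974.48
  Dec: +$1,555.53 − $201.00 → -$619.95
  Jan: +$1,555.53 − $2,973.96 → -$2,038.38
  Feb: +$1,555.53 − $3,530.01 → -$4,012.86
  Mar: +$1,555.53 − $685.68 → -$3,143.01
  Apr: +$1,555.53 → -$1,587.48
  May: +$1,555.53 − $3,530.01 → -$3,561.96
  Jun: +$1,555.53 → -$2,006.43
  Jul: +$1,555.53 → -$450.90
  Aug: +$1,555.53 − $3,530.01 → -$2,425.38
  Sep: +$1,555.53 − $685.68 → -$1,555.53
  Oct: +$1,555.53 → $0.00
Lowest trial balance = -$4,012.86 (Feb)
Initial deposit = cushion − low point = $3,111.06 − (-$4,012.86) = $7,123.92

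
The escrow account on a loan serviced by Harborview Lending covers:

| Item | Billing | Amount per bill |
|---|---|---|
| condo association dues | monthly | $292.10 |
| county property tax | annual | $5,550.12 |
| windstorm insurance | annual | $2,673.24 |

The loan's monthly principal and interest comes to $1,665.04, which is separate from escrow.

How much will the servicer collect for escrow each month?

Condo association dues — $292.10 × 12 = $3,505.20 per year
County property tax — $5,550.12 per year
Windstorm insurance — $2,673.24 per year
Total annual escrow = $3,505.20 + $5,550.12 + $2,673.24 = $11,728.56
Monthly escrow = $11,728.56 ÷ 12 = $977.38

$977.38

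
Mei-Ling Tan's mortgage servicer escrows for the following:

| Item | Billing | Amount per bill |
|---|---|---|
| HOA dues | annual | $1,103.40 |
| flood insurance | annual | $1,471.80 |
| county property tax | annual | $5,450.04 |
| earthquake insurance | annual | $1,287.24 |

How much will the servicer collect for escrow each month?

HOA dues = $1,103.40
Flood insurance = $1,471.80
County property tax = $5,450.04
Earthquake insurance = $1,287.24
Total per year = $1,103.40 + $1,471.80 + $5,450.04 + $1,287.24 = $9,312.48
Monthly escrow = $9,312.48 / 12 = $776.04

$776.04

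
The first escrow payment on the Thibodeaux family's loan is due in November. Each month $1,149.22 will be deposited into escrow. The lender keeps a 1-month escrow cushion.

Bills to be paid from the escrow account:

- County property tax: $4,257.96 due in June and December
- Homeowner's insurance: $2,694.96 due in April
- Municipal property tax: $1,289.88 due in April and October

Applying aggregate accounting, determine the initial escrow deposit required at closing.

$4,456.22

Cushion = 1 × $1,149.22 = $1,149.22
Trial balance (start $0, +$1,149.22 each month, − disbursements):
  Nov: +$1,149.22 → $1,149.22
  Dec: +$1,149.22 − $4,257.96 → -$1,959.52
  Jan: +$1,149.22 → -$810.30
  Feb: +$1,149.22 → $338.92
  Mar: +$1,149.22 → $1,488.14
  Apr: +$1,149.22 − $3,984.84 → -$1,347.48
  May: +$1,149.22 → -$198.26
  Jun: +$1,149.22 − $4,257.96 → -$3,307.00
  Jul: +$1,149.22 → -$2,157.78
  Aug: +$1,149.22 → -$1,008.56
  Sep: +$1,149.22 → $140.66
  Oct: +$1,149.22 − $1,289.88 → $0.00
Lowest trial balance = -$3,307.00 (Jun)
Initial deposit = cushion − low point = $1,149.22 − (-$3,307.00) = $4,456.22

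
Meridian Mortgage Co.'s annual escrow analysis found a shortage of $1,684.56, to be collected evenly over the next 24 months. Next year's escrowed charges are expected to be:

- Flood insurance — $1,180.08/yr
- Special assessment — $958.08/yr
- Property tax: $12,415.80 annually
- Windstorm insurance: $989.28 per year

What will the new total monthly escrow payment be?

Flood insurance — $1,180.08
Special assessment — $958.08
Property tax — $12,415.80
Windstorm insurance — $989.28
Yearly total = $15,543.24
Monthly escrow = $15,543.24 / 12 = $1,295.27
Shortage per month = $1,684.56 ÷ 24 = $70.19
Adjusted monthly = $1,295.27 + $70.19 = $1,365.46

$1,365.46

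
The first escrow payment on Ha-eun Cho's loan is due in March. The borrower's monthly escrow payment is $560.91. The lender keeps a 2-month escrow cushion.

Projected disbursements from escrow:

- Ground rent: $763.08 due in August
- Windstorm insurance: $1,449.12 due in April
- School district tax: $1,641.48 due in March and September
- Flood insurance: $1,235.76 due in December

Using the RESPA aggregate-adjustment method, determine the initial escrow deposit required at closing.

Cushion = 2 × $560.91 = $1,121.82
Trial balance (start $0, +$560.91 each month, − disbursements):
  Mar: +$560.91 − $1,641.48 → -$1,080.57
  Apr: +$560.91 − $1,449.12 → -$1,968.78
  May: +$560.91 → -$1,407.87
  Jun: +$560.91 → -$846.96
  Jul: +$560.91 → -$286.05
  Aug: +$560.91 − $763.08 → -$488.22
  Sep: +$560.91 − $1,641.48 → -$1,568.79
  Oct: +$560.91 → -$1,007.88
  Nov: +$560.91 → -$446.97
  Dec: +$560.91 − $1,235.76 → -$1,121.82
  Jan: +$560.91 → -$560.91
  Feb: +$560.91 → $0.00
Lowest trial balance = -$1,968.78 (Apr)
Initial deposit = cushion − low point = $1,121.82 − (-$1,968.78) = $3,090.60

$3,090.60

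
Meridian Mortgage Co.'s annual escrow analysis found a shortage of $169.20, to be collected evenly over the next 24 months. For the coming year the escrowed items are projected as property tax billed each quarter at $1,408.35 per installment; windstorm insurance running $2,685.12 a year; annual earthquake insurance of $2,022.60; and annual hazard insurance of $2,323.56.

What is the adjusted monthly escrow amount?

Property tax = $1,408.35 × 4 = $5,633.40 per year
Windstorm insurance = $2,685.12 per year
Earthquake insurance = $2,022.60 per year
Hazard insurance = $2,323.56 per year
Yearly total = $12,664.68
Per month = $12,664.68 / 12 = $1,055.39
Shortage spread = $169.20 / 24 = $7.05/mo
New monthly escrow = $1,055.39 + $7.05 = $1,062.44

$1,062.44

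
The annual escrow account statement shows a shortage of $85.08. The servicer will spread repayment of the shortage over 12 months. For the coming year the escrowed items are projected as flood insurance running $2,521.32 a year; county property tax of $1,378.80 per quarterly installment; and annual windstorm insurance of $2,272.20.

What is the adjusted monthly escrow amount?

$866.15

Flood insurance = $2,521.32 annually
County property tax = $1,378.80 × 4 = $5,515.20 annually
Windstorm insurance = $2,272.20 annually
Yearly total = $2,521.32 + $5,515.20 + $2,272.20 = $10,308.72
Base monthly escrow = $10,308.72 / 12 = $859.06
Shortage per month = $85.08 ÷ 12 = $7.09
New monthly escrow = $859.06 + $7.09 = $866.15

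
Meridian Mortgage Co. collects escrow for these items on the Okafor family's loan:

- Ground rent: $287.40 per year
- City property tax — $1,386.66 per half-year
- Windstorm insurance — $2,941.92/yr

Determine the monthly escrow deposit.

Ground rent = $287.40 annually
City property tax = $1,386.66 × 2 = $2,773.32 annually
Windstorm insurance = $2,941.92 annually
Annual escrow total = $287.40 + $2,773.32 + $2,941.92 = $6,002.64
Base monthly escrow = $6,002.64 / 12 = $500.22

$500.22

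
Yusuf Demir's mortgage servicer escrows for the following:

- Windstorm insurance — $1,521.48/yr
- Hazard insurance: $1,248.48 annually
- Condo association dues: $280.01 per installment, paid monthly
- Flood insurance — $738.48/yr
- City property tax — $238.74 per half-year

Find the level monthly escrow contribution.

$612.17

Windstorm insurance — $1,521.48
Hazard insurance — $1,248.48
Condo association dues — $280.01 × 12 = $3,360.12
Flood insurance — $738.48
City property tax — $238.74 × 2 = $477.48
Total per year = $7,346.04
Per month = $7,346.04 / 12 = $612.17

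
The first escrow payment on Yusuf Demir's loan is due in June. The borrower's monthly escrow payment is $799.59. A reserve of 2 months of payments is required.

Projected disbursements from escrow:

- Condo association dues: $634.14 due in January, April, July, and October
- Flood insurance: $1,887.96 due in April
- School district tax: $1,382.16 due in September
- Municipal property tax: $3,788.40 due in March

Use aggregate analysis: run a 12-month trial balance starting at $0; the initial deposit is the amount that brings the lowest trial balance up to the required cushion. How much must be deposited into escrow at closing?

Cushion = 2 × $799.59 = $1,599.18
Trial balance (start $0, +$799.59 each month, − disbursements):
  Jun: +$799.59 → $799.59
  Jul: +$799.59 − $634.14 → $965.04
  Aug: +$799.59 → $1,764.63
  Sep: +$799.59 − $1,382.16 → $1,182.06
  Oct: +$799.59 − $634.14 → $1,347.51
  Nov: +$799.59 → $2,147.10
  Dec: +$799.59 → $2,946.69
  Jan: +$799.59 − $634.14 → $3,112.14
  Feb: +$799.59 → $3,911.73
  Mar: +$799.59 − $3,788.40 → $922.92
  Apr: +$799.59 − $2,522.10 → -$799.59
  May: +$799.59 → $0.00
Lowest trial balance = -$799.59 (Apr)
Initial deposit = cushion − low point = $1,599.18 − (-$799.59) = $2,398.77

$2,398.77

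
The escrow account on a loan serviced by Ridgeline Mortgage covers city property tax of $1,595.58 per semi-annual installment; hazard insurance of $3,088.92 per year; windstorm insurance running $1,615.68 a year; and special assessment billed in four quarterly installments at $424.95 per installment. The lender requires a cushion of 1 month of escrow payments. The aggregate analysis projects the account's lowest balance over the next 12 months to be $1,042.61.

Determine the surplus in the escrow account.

$242.98

City property tax = $1,595.58 × 2 = $3,191.16
Hazard insurance = $3,088.92
Windstorm insurance = $1,615.68
Special assessment = $424.95 × 4 = $1,699.80
Combined annual = $3,191.16 + $3,088.92 + $1,615.68 + $1,699.80 = $9,595.56
Base monthly escrow = $9,595.56 / 12 = $799.63
Cushion = 1 × $799.63 = $799.63
Surplus = $1,042.61 − $799.63 = $242.98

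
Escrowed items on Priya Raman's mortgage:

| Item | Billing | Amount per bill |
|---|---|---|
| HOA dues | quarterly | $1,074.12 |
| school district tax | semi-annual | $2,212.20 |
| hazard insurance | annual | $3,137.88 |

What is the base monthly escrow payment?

$988.23

HOA dues = $1,074.12 × 4 = $4,296.48 annually
School district tax = $2,212.20 × 2 = $4,424.40 annually
Hazard insurance = $3,137.88 annually
Total per year = $4,296.48 + $4,424.40 + $3,137.88 = $11,858.76
Monthly escrow = $11,858.76 ÷ 12 = $988.23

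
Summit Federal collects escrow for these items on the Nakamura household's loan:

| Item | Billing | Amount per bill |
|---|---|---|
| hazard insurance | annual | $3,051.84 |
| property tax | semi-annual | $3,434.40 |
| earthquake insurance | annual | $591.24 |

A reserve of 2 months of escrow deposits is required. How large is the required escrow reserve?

Hazard insurance: $3,051.84
Property tax: $3,434.40 × 2 = $6,868.80
Earthquake insurance: $591.24
Yearly total = $10,511.88
Base monthly escrow = $10,511.88 ÷ 12 = $875.99
Reserve = 2 × $875.99 = $1,751.98

$1,751.98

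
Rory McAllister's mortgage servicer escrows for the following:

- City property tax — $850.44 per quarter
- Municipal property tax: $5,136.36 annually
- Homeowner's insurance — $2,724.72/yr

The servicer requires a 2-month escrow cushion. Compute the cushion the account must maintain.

City property tax — $850.44 × 4 = $3,401.76 per year
Municipal property tax — $5,136.36 per year
Homeowner's insurance — $2,724.72 per year
Yearly total = $3,401.76 + $5,136.36 + $2,724.72 = $11,262.84
Base monthly escrow = $11,262.84 / 12 = $938.57
Cushion = 2 × $938.57 = $1,877.14

$1,877.14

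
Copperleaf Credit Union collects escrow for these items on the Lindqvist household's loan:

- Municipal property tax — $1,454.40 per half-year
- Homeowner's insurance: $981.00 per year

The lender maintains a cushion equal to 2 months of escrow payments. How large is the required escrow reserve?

$648.30

Municipal property tax — $1,454.40 × 2 = $2,908.80/yr
Homeowner's insurance — $981.00/yr
Yearly total = $2,908.80 + $981.00 = $3,889.80
Per month = $3,889.80 / 12 = $324.15
Required cushion = 2 × $324.15 = $648.30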